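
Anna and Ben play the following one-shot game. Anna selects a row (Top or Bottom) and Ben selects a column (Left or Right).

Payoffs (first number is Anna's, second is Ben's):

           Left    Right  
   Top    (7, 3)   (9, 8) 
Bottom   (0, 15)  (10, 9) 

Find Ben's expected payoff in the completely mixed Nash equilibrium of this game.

93/11

First find p, the probability Anna plays Top, from Ben's indifference between Left and Right: 3p + 15(1−p) = 8p + 9(1−p), giving p = 6/11.
Since Ben is indifferent in equilibrium, Ben's expected payoff equals the payoff from either column against (6/11, 5/11). Using Left: 3(6/11) + 15(5/11) = 93/11.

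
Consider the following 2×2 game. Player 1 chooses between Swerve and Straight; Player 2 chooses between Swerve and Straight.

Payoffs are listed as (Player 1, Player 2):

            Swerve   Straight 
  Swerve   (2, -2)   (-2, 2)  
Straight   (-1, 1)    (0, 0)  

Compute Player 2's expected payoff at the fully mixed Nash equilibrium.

First find x, the probability Player 1 plays Swerve, from Player 2's indifference between Swerve and Straight: −2x + (1−x) = 2x, giving x = 1/5.
Since Player 2 is indifferent in equilibrium, Player 2's expected payoff equals the payoff from either column against (1/5, 4/5). Using Swerve: −2(1/5) + (4/5) = 2/5.

2/5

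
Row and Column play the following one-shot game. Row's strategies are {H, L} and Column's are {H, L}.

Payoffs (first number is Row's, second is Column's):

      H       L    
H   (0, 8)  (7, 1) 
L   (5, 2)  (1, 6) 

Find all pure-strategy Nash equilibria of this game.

(H, H): Row prefers L (5 > 0) — not an equilibrium.
(H, L): Column prefers H (8 > 1) — not an equilibrium.
(L, H): Column prefers L (6 > 2) — not an equilibrium.
(L, L): Row prefers H (7 > 1) — not an equilibrium.

none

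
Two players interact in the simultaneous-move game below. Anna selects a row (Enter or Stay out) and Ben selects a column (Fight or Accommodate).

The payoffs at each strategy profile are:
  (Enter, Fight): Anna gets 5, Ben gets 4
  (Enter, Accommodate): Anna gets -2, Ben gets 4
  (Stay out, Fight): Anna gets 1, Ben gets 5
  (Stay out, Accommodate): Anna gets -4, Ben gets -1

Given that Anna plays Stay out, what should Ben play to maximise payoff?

Fight

Against Stay out, Ben earns 5 from Fight and -1 from Accommodate.
So Fight is the best response.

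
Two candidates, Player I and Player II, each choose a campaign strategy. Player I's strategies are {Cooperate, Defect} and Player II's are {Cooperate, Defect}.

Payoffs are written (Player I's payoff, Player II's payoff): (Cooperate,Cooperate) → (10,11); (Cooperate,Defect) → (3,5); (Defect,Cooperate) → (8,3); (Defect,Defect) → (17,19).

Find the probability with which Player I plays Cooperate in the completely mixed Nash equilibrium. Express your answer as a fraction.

8/11

Let p be the probability that Player I plays Cooperate. In a completely mixed equilibrium, Player II must be indifferent between Cooperate and Defect.
Player II's expected payoff from Cooperate is 11p + 3(1−p); from Defect it is 5p + 19(1−p).
Setting these equal: 8p + 3 = −14p + 19, so p = 8/11.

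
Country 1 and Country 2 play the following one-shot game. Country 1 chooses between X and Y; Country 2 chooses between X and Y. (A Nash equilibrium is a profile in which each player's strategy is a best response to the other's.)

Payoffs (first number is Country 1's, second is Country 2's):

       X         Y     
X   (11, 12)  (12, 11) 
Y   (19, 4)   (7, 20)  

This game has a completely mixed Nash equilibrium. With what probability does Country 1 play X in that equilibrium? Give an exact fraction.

16/17

Let r be the probability that Country 1 plays X. In a completely mixed equilibrium, Country 2 must be indifferent between X and Y.
Country 2's expected payoff from X is 12r + 4(1−r); from Y it is 11r + 20(1−r).
Setting these equal: 8r + 4 = −9r + 20, so r = 16/17.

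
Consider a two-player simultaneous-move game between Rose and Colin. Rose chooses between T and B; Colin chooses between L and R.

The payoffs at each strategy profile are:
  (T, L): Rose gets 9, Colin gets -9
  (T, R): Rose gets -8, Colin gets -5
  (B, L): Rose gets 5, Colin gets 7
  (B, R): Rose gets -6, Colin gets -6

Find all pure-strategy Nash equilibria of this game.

none

(T, L): Colin prefers R (-5 > -9) — not an equilibrium.
(T, R): Rose prefers B (-6 > -8) — not an equilibrium.
(B, L): Rose prefers T (9 > 5) — not an equilibrium.
(B, R): Colin prefers L (7 > -6) — not an equilibrium.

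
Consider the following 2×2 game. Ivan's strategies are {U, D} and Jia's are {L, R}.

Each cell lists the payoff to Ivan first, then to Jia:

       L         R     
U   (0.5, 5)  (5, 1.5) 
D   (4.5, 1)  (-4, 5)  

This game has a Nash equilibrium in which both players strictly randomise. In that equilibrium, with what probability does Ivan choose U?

8/15

Let x be the probability that Ivan plays U. In a completely mixed equilibrium, Jia must be indifferent between L and R.
Jia's expected payoff from L is 5x + (1−x); from R it is 1.5x + 5(1−x).
Setting these equal: 4x + 1 = −3.5x + 5, so x = 8/15.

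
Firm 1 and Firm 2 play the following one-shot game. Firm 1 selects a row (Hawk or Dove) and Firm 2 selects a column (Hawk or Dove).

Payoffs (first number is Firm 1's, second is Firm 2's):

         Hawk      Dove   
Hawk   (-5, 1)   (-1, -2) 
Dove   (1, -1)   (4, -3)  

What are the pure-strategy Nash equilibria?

(Dove, Hawk)

(Hawk, Hawk): Firm 1 prefers Dove (1 > -5) — not an equilibrium.
(Hawk, Dove): Firm 1 prefers Dove (4 > -1); Firm 2 prefers Hawk (1 > -2) — not an equilibrium.
(Dove, Hawk): Firm 1 gets 1 ≥ -5 from Hawk, and Firm 2 gets -1 ≥ -3 from Dove — Nash equilibrium.
(Dove, Dove): Firm 2 prefers Hawk (-1 > -3) — not an equilibrium.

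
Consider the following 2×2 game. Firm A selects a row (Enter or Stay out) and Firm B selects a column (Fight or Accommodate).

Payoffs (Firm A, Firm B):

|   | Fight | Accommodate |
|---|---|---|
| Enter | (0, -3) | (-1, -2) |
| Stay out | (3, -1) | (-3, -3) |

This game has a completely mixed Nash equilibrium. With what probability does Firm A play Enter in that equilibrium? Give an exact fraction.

2/3

Let x be the probability that Firm A plays Enter. In a completely mixed equilibrium, Firm B must be indifferent between Fight and Accommodate.
Firm B's expected payoff from Fight is −3x − (1−x); from Accommodate it is −2x − 3(1−x).
Setting these equal: −2x − 1 = x − 3, so x = 2/3.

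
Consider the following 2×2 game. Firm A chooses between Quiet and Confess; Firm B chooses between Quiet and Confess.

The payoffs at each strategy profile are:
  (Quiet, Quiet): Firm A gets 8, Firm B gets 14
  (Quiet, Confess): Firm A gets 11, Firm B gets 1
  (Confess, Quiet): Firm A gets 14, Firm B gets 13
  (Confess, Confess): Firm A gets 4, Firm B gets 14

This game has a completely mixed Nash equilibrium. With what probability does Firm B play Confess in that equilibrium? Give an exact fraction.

Let c be the probability that Firm B plays Quiet. In a completely mixed equilibrium, Firm A must be indifferent between Quiet and Confess.
Firm A's expected payoff from Quiet is 8c + 11(1−c); from Confess it is 14c + 4(1−c).
Setting these equal: −3c + 11 = 10c + 4, so c = 7/13.
Therefore Firm B plays Confess with probability 1 − 7/13 = 6/13.

6/13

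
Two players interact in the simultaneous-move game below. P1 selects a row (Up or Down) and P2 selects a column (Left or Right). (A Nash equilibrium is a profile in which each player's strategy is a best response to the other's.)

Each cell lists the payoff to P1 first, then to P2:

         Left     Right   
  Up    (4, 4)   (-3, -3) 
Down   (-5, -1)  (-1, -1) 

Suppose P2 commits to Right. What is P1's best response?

Down

Against Right, P1 earns -3 from Up and -1 from Down.
So Down is the best response.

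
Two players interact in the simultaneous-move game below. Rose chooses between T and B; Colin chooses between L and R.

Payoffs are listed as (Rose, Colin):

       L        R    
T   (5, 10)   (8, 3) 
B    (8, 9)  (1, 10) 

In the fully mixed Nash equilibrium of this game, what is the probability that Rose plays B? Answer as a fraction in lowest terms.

Let p be the probability that Rose plays T. In a completely mixed equilibrium, Colin must be indifferent between L and R.
Colin's expected payoff from L is 10p + 9(1−p); from R it is 3p + 10(1−p).
Setting these equal: p + 9 = −7p + 10, so p = 1/8.
Therefore Rose plays B with probability 1 − 1/8 = 7/8.

7/8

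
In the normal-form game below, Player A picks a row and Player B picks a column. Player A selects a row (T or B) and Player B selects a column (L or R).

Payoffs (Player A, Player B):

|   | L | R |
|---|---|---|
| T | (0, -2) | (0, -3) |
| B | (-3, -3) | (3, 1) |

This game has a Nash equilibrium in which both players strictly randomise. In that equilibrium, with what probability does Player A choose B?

1/5

Let r be the probability that Player A plays T. In a completely mixed equilibrium, Player B must be indifferent between L and R.
Player B's expected payoff from L is −2r − 3(1−r); from R it is −3r + (1−r).
Setting these equal: r − 3 = −4r + 1, so r = 4/5.
Therefore Player A plays B with probability 1 − 4/5 = 1/5.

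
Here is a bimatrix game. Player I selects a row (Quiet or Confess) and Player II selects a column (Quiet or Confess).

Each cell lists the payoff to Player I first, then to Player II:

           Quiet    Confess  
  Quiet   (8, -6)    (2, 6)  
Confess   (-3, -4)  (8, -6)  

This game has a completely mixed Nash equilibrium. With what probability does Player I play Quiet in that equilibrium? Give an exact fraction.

Let r be the probability that Player I plays Quiet. In a completely mixed equilibrium, Player II must be indifferent between Quiet and Confess.
Player II's expected payoff from Quiet is −6r − 4(1−r); from Confess it is 6r − 6(1−r).
Setting these equal: −2r − 4 = 12r − 6, so r = 1/7.

1/7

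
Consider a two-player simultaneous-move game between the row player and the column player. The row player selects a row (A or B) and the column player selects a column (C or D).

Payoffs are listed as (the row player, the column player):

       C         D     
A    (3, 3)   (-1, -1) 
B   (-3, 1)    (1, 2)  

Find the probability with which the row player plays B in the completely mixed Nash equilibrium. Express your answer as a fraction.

Let x be the probability that the row player plays A. In a completely mixed equilibrium, the column player must be indifferent between C and D.
The column player's expected payoff from C is 3x + (1−x); from D it is −x + 2(1−x).
Setting these equal: 2x + 1 = −3x + 2, so x = 1/5.
Therefore the row player plays B with probability 1 − 1/5 = 4/5.

4/5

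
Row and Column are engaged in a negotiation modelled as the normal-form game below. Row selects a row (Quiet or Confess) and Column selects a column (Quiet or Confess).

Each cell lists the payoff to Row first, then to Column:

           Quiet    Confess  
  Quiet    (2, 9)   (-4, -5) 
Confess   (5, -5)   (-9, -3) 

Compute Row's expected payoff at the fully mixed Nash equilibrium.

First find q, the probability Column plays Quiet, from Row's indifference between Quiet and Confess: 2q − 4(1−q) = 5q − 9(1−q), giving q = 5/8.
Since Row is indifferent in equilibrium, Row's expected payoff equals the payoff from either row against (5/8, 3/8). Using Quiet: 2(5/8) − 4(3/8) = -1/4.

-1/4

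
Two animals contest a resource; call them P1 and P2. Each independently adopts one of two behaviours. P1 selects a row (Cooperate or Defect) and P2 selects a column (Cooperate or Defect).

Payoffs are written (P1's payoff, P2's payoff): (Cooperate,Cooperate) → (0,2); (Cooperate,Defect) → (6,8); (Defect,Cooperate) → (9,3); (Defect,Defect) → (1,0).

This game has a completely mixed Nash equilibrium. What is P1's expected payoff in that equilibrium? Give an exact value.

27/7

First find y, the probability P2 plays Cooperate, from P1's indifference between Cooperate and Defect: 6(1−y) = 9y + (1−y), giving y = 5/14.
Since P1 is indifferent in equilibrium, P1's expected payoff equals the payoff from either row against (5/14, 9/14). Using Cooperate: 6(9/14) = 27/7.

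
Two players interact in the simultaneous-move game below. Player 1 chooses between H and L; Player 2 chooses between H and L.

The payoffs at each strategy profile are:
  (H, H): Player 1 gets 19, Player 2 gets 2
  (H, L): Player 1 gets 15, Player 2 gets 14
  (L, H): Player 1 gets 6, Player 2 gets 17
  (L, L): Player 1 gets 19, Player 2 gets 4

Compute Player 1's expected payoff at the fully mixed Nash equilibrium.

First find q, the probability Player 2 plays H, from Player 1's indifference between H and L: 19q + 15(1−q) = 6q + 19(1−q), giving q = 4/17.
Since Player 1 is indifferent in equilibrium, Player 1's expected payoff equals the payoff from either row against (4/17, 13/17). Using H: 19(4/17) + 15(13/17) = 271/17.

271/17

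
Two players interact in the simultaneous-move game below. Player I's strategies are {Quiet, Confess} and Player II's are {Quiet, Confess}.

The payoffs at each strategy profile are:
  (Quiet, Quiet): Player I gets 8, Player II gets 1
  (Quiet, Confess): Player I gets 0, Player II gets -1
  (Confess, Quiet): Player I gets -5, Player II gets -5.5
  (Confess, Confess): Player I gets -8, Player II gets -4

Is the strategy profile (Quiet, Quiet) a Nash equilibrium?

Yes

At (Quiet, Quiet), Player I earns 8; switching to Confess would give -5, so Player I has no profitable deviation.
Player II earns 1; switching to Confess would give -1, so Player II has no profitable deviation.
Neither player can gain by a unilateral deviation, so this profile is a Nash equilibrium.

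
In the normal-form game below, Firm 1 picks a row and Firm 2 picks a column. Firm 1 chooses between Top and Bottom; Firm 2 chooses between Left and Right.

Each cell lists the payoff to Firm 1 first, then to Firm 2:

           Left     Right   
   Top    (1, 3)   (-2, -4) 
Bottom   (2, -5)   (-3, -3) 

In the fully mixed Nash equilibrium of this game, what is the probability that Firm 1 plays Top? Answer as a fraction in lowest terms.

Let p be the probability that Firm 1 plays Top. In a completely mixed equilibrium, Firm 2 must be indifferent between Left and Right.
Firm 2's expected payoff from Left is 3p − 5(1−p); from Right it is −4p − 3(1−p).
Setting these equal: 8p − 5 = −p − 3, so p = 2/9.

2/9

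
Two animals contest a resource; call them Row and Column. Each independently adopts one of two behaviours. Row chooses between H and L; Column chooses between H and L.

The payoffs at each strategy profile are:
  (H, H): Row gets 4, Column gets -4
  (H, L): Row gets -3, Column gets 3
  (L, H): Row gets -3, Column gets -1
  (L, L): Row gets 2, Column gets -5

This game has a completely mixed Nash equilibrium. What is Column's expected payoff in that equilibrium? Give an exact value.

-23/11

First find x, the probability Row plays H, from Column's indifference between H and L: −4x − (1−x) = 3x − 5(1−x), giving x = 4/11.
Since Column is indifferent in equilibrium, Column's expected payoff equals the payoff from either column against (4/11, 7/11). Using H: −4(4/11) − (7/11) = -23/11.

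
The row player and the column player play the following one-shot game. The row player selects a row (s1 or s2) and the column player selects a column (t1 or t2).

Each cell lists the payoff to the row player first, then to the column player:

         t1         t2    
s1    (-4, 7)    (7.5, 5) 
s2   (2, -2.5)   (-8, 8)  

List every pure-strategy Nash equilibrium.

none

(s1, t1): the row player prefers s2 (2 > -4) — not an equilibrium.
(s1, t2): the column player prefers t1 (7 > 5) — not an equilibrium.
(s2, t1): the column player prefers t2 (8 > -2.5) — not an equilibrium.
(s2, t2): the row player prefers s1 (7.5 > -8) — not an equilibrium.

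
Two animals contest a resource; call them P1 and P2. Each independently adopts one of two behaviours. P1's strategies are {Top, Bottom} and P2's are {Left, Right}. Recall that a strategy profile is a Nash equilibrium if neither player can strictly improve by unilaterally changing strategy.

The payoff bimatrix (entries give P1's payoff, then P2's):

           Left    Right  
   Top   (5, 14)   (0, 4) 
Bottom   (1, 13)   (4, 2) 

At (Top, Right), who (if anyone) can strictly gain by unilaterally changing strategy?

Both

P1 at (Top, Right) earns 0; deviating to Bottom yields 4 — a strict improvement.
P2 earns 4; deviating to Left yields 14 — a strict improvement.
Both P1 and P2 have strictly profitable deviations.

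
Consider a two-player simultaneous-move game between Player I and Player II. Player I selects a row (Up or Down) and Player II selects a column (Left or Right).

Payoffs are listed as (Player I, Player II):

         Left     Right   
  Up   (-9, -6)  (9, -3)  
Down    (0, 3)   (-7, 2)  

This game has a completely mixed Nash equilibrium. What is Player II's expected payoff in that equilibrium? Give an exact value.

First find x, the probability Player I plays Up, from Player II's indifference between Left and Right: −6x + 3(1−x) = −3x + 2(1−x), giving x = 1/4.
Since Player II is indifferent in equilibrium, Player II's expected payoff equals the payoff from either column against (1/4, 3/4). Using Left: −6(1/4) + 3(3/4) = 3/4.

3/4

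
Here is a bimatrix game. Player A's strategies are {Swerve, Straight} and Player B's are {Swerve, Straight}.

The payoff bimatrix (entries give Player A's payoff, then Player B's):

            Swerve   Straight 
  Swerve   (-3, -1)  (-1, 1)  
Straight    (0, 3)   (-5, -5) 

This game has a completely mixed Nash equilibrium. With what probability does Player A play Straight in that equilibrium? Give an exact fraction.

Let x be the probability that Player A plays Swerve. In a completely mixed equilibrium, Player B must be indifferent between Swerve and Straight.
Player B's expected payoff from Swerve is −x + 3(1−x); from Straight it is x − 5(1−x).
Setting these equal: −4x + 3 = 6x − 5, so x = 4/5.
Therefore Player A plays Straight with probability 1 − 4/5 = 1/5.

1/5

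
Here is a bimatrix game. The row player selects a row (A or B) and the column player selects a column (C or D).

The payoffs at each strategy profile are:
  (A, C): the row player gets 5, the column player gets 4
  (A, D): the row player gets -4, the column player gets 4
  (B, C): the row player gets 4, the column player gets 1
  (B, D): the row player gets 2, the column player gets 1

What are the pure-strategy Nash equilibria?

(A, C) and (B, D)

(A, C): the row player gets 5 ≥ 4 from B, and the column player gets 4 ≥ 4 from D — Nash equilibrium.
(A, D): the row player prefers B (2 > -4) — not an equilibrium.
(B, C): the row player prefers A (5 > 4) — not an equilibrium.
(B, D): the row player gets 2 ≥ -4 from A, and the column player gets 1 ≥ 1 from C — Nash equilibrium.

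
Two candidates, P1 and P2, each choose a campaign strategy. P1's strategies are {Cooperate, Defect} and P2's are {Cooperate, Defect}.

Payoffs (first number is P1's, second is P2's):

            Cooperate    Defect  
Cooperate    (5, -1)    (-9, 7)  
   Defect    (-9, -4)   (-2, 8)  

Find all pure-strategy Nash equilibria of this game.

(Cooperate, Cooperate): P2 prefers Defect (7 > -1) — not an equilibrium.
(Cooperate, Defect): P1 prefers Defect (-2 > -9) — not an equilibrium.
(Defect, Cooperate): P1 prefers Cooperate (5 > -9); P2 prefers Defect (8 > -4) — not an equilibrium.
(Defect, Defect): P1 gets -2 ≥ -9 from Cooperate, and P2 gets 8 ≥ -4 from Cooperate — Nash equilibrium.

(Defect, Defect)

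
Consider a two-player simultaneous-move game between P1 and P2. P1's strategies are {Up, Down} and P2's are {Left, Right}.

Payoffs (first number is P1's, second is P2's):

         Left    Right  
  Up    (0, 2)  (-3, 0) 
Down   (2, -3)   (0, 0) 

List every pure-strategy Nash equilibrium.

(Up, Left): P1 prefers Down (2 > 0) — not an equilibrium.
(Up, Right): P1 prefers Down (0 > -3); P2 prefers Left (2 > 0) — not an equilibrium.
(Down, Left): P2 prefers Right (0 > -3) — not an equilibrium.
(Down, Right): P1 gets 0 ≥ -3 from Up, and P2 gets 0 ≥ -3 from Left — Nash equilibrium.

(Down, Right)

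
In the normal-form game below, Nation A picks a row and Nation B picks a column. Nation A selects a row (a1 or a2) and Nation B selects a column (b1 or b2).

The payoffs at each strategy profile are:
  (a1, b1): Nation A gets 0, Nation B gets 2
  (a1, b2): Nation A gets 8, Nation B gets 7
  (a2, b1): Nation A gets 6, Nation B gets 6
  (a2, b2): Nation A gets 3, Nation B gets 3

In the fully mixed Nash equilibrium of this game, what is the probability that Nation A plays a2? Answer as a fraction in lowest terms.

5/8

Let p be the probability that Nation A plays a1. In a completely mixed equilibrium, Nation B must be indifferent between b1 and b2.
Nation B's expected payoff from b1 is 2p + 6(1−p); from b2 it is 7p + 3(1−p).
Setting these equal: −4p + 6 = 4p + 3, so p = 3/8.
Therefore Nation A plays a2 with probability 1 − 3/8 = 5/8.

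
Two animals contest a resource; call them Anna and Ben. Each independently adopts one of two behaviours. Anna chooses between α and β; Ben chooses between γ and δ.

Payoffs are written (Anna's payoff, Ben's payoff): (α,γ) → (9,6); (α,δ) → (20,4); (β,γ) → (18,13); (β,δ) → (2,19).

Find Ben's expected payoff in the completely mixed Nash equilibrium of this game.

31/4

First find x, the probability Anna plays α, from Ben's indifference between γ and δ: 6x + 13(1−x) = 4x + 19(1−x), giving x = 3/4.
Since Ben is indifferent in equilibrium, Ben's expected payoff equals the payoff from either column against (3/4, 1/4). Using γ: 6(3/4) + 13(1/4) = 31/4.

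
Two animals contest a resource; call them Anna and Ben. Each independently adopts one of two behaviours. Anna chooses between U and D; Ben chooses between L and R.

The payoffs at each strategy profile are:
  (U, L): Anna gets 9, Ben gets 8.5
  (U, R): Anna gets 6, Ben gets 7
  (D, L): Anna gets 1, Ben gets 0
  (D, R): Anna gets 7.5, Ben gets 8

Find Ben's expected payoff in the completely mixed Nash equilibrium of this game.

136/19

First find x, the probability Anna plays U, from Ben's indifference between L and R: 8.5x = 7x + 8(1−x), giving x = 16/19.
Since Ben is indifferent in equilibrium, Ben's expected payoff equals the payoff from either column against (16/19, 3/19). Using L: 8.5(16/19) = 136/19.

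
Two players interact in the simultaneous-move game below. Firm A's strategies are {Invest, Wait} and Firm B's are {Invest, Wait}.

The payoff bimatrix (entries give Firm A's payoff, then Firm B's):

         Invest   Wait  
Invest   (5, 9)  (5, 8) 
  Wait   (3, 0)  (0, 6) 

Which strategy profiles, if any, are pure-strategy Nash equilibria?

(Invest, Invest): Firm A gets 5 ≥ 3 from Wait, and Firm B gets 9 ≥ 8 from Wait — Nash equilibrium.
(Invest, Wait): Firm B prefers Invest (9 > 8) — not an equilibrium.
(Wait, Invest): Firm A prefers Invest (5 > 3); Firm B prefers Wait (6 > 0) — not an equilibrium.
(Wait, Wait): Firm A prefers Invest (5 > 0) — not an equilibrium.

(Invest, Invest)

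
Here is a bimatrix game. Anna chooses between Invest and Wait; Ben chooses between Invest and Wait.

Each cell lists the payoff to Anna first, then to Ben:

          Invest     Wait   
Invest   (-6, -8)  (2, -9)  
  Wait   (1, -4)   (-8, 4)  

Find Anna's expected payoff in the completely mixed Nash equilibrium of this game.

First find q, the probability Ben plays Invest, from Anna's indifference between Invest and Wait: −6q + 2(1−q) = q − 8(1−q), giving q = 10/17.
Since Anna is indifferent in equilibrium, Anna's expected payoff equals the payoff from either row against (10/17, 7/17). Using Invest: −6(10/17) + 2(7/17) = -46/17.

-46/17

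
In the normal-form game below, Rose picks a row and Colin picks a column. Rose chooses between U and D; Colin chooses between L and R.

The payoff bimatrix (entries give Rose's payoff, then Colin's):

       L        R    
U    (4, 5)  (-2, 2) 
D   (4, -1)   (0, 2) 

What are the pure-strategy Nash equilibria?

(U, L): Rose gets 4 ≥ 4 from D, and Colin gets 5 ≥ 2 from R — Nash equilibrium.
(U, R): Rose prefers D (0 > -2); Colin prefers L (5 > 2) — not an equilibrium.
(D, L): Colin prefers R (2 > -1) — not an equilibrium.
(D, R): Rose gets 0 ≥ -2 from U, and Colin gets 2 ≥ -1 from L — Nash equilibrium.

(U, L) and (D, R)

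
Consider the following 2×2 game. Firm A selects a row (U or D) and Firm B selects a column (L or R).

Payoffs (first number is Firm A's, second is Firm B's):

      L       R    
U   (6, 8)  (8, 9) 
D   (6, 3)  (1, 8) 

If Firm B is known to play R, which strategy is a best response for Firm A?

U

Against R, Firm A earns 8 from U and 1 from D.
So U is the best response.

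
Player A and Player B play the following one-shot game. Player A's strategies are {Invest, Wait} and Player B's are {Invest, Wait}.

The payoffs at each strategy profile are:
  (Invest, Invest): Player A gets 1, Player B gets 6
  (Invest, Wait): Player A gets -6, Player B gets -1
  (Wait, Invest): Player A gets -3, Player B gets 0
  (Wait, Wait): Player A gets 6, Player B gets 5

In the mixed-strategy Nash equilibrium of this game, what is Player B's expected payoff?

5/2

First find x, the probability Player A plays Invest, from Player B's indifference between Invest and Wait: 6x = −x + 5(1−x), giving x = 5/12.
Since Player B is indifferent in equilibrium, Player B's expected payoff equals the payoff from either column against (5/12, 7/12). Using Invest: 6(5/12) = 5/2.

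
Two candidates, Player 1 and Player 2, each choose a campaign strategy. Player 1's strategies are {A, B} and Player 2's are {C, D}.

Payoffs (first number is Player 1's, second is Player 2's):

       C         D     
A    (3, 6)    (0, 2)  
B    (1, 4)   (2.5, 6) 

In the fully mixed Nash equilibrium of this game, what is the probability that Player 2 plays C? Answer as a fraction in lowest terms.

5/9

Let c be the probability that Player 2 plays C. In a completely mixed equilibrium, Player 1 must be indifferent between A and B.
Player 1's expected payoff from A is 3c; from B it is c + 2.5(1−c).
Setting these equal: 3c = −1.5c + 2.5, so c = 5/9.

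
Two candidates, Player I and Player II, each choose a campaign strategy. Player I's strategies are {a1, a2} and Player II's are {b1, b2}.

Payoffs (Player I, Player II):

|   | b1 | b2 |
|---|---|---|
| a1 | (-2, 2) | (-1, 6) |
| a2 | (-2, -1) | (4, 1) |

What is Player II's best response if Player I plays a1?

b2

Against a1, Player II earns 2 from b1 and 6 from b2.
So b2 is the best response.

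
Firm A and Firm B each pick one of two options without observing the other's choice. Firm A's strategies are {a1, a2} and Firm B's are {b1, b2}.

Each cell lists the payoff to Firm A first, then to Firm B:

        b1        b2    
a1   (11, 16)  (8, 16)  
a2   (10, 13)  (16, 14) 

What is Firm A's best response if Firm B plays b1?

a1

Against b1, Firm A earns 11 from a1 and 10 from a2.
So a1 is the best response.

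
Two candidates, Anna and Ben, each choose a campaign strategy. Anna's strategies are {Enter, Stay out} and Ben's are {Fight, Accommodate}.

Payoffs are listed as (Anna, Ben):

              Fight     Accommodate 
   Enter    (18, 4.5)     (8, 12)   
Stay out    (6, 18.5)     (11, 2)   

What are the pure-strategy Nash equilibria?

none

(Enter, Fight): Ben prefers Accommodate (12 > 4.5) — not an equilibrium.
(Enter, Accommodate): Anna prefers Stay out (11 > 8) — not an equilibrium.
(Stay out, Fight): Anna prefers Enter (18 > 6) — not an equilibrium.
(Stay out, Accommodate): Ben prefers Fight (18.5 > 2) — not an equilibrium.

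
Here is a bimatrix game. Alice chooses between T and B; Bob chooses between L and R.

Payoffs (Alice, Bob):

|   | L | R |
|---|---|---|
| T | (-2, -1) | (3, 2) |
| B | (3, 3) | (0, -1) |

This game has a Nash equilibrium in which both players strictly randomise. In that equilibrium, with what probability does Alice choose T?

Let x be the probability that Alice plays T. In a completely mixed equilibrium, Bob must be indifferent between L and R.
Bob's expected payoff from L is −x + 3(1−x); from R it is 2x − (1−x).
Setting these equal: −4x + 3 = 3x − 1, so x = 4/7.

4/7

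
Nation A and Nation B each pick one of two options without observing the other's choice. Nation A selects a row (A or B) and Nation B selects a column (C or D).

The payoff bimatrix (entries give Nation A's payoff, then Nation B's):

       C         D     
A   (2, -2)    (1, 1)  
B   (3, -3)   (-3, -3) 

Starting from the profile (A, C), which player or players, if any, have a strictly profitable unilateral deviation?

Both

Nation A at (A, C) earns 2; deviating to B yields 3 — a strict improvement.
Nation B earns -2; deviating to D yields 1 — a strict improvement.
Both Nation A and Nation B have strictly profitable deviations.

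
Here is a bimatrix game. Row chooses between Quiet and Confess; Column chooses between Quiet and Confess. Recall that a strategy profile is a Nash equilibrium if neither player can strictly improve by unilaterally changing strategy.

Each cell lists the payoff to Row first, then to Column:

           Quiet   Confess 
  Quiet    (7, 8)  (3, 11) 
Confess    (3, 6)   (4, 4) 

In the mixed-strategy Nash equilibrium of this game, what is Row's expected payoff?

19/5

First find q, the probability Column plays Quiet, from Row's indifference between Quiet and Confess: 7q + 3(1−q) = 3q + 4(1−q), giving q = 1/5.
Since Row is indifferent in equilibrium, Row's expected payoff equals the payoff from either row against (1/5, 4/5). Using Quiet: 7(1/5) + 3(4/5) = 19/5.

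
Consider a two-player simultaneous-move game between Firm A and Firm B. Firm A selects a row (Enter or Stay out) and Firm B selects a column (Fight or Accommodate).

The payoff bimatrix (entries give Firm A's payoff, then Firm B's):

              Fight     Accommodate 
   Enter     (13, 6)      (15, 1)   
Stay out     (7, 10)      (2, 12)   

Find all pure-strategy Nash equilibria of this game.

(Enter, Fight): Firm A gets 13 ≥ 7 from Stay out, and Firm B gets 6 ≥ 1 from Accommodate — Nash equilibrium.
(Enter, Accommodate): Firm B prefers Fight (6 > 1) — not an equilibrium.
(Stay out, Fight): Firm A prefers Enter (13 > 7); Firm B prefers Accommodate (12 > 10) — not an equilibrium.
(Stay out, Accommodate): Firm A prefers Enter (15 > 2) — not an equilibrium.

(Enter, Fight)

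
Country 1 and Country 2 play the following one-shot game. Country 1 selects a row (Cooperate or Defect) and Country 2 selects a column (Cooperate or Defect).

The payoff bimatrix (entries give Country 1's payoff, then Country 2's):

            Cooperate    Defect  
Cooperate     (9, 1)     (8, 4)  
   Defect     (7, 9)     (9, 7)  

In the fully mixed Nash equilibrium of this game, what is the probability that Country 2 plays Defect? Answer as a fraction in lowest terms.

2/3

Let y be the probability that Country 2 plays Cooperate. In a completely mixed equilibrium, Country 1 must be indifferent between Cooperate and Defect.
Country 1's expected payoff from Cooperate is 9y + 8(1−y); from Defect it is 7y + 9(1−y).
Setting these equal: y + 8 = −2y + 9, so y = 1/3.
Therefore Country 2 plays Defect with probability 1 − 1/3 = 2/3.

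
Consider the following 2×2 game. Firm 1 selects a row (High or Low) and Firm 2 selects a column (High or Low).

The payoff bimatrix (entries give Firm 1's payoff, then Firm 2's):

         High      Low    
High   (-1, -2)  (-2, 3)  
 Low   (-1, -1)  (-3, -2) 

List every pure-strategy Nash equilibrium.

(High, High): Firm 2 prefers Low (3 > -2) — not an equilibrium.
(High, Low): Firm 1 gets -2 ≥ -3 from Low, and Firm 2 gets 3 ≥ -2 from High — Nash equilibrium.
(Low, High): Firm 1 gets -1 ≥ -1 from High, and Firm 2 gets -1 ≥ -2 from Low — Nash equilibrium.
(Low, Low): Firm 1 prefers High (-2 > -3); Firm 2 prefers High (-1 > -2) — not an equilibrium.

(High, Low) and (Low, High)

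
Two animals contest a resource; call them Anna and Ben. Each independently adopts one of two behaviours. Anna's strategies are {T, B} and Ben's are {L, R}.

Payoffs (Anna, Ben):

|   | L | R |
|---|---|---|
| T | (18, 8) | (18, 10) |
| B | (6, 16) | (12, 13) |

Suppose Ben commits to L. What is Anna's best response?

T

Against L, Anna earns 18 from T and 6 from B.
So T is the best response.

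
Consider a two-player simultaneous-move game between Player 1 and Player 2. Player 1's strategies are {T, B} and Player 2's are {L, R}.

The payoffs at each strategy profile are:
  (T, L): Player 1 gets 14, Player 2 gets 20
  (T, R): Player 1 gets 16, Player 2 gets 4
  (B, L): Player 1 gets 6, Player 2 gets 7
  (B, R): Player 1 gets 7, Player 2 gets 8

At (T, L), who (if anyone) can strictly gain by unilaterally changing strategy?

Neither

Player 1 at (T, L) earns 14; deviating to B yields 6 — not better.
Player 2 earns 20; deviating to R yields 4 — not better.
Neither player can strictly improve; the profile is a Nash equilibrium.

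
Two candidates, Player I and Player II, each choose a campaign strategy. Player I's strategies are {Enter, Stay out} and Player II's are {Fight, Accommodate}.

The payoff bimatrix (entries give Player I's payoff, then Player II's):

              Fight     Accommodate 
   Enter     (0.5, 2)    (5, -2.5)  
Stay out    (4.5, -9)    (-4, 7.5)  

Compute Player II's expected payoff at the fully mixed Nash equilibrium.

-5/14

First find p, the probability Player I plays Enter, from Player II's indifference between Fight and Accommodate: 2p − 9(1−p) = −2.5p + 7.5(1−p), giving p = 11/14.
Since Player II is indifferent in equilibrium, Player II's expected payoff equals the payoff from either column against (11/14, 3/14). Using Fight: 2(11/14) − 9(3/14) = -5/14.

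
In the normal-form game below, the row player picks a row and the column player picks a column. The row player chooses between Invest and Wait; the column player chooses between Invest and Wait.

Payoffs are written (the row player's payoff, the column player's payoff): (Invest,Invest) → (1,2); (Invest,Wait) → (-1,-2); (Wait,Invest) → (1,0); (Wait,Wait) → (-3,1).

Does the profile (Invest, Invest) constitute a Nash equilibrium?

Yes

At (Invest, Invest), the row player earns 1; switching to Wait would give 1, so the row player has no profitable deviation.
The column player earns 2; switching to Wait would give -2, so the column player has no profitable deviation.
Neither player can gain by a unilateral deviation, so this profile is a Nash equilibrium.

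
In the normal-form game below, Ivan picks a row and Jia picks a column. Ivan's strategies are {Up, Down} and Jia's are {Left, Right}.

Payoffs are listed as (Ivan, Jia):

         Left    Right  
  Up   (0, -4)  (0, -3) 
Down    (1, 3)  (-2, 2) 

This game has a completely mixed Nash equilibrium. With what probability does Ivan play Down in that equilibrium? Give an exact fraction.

1/2

Let r be the probability that Ivan plays Up. In a completely mixed equilibrium, Jia must be indifferent between Left and Right.
Jia's expected payoff from Left is −4r + 3(1−r); from Right it is −3r + 2(1−r).
Setting these equal: −7r + 3 = −5r + 2, so r = 1/2.
Therefore Ivan plays Down with probability 1 − 1/2 = 1/2.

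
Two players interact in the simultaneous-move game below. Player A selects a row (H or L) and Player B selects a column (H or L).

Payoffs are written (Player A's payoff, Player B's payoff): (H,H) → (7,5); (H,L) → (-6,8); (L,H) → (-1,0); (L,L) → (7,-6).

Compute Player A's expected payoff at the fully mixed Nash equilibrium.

43/21

First find y, the probability Player B plays H, from Player A's indifference between H and L: 7y − 6(1−y) = −y + 7(1−y), giving y = 13/21.
Since Player A is indifferent in equilibrium, Player A's expected payoff equals the payoff from either row against (13/21, 8/21). Using H: 7(13/21) − 6(8/21) = 43/21.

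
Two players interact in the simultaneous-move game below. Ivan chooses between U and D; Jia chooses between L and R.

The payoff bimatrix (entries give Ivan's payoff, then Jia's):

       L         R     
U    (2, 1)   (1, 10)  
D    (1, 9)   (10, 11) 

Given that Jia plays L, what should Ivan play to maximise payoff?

U

Against L, Ivan earns 2 from U and 1 from D.
So U is the best response.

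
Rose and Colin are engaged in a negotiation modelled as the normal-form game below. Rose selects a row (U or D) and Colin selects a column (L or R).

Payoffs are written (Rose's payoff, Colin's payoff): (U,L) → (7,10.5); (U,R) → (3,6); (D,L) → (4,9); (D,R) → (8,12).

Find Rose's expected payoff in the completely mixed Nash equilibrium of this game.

11/2

First find y, the probability Colin plays L, from Rose's indifference between U and D: 7y + 3(1−y) = 4y + 8(1−y), giving y = 5/8.
Since Rose is indifferent in equilibrium, Rose's expected payoff equals the payoff from either row against (5/8, 3/8). Using U: 7(5/8) + 3(3/8) = 11/2.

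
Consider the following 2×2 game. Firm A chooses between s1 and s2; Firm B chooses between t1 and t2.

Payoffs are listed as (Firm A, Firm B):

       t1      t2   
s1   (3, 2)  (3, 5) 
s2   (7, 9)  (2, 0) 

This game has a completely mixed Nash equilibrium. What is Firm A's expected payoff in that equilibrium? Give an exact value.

3

First find q, the probability Firm B plays t1, from Firm A's indifference between s1 and s2: 3q + 3(1−q) = 7q + 2(1−q), giving q = 1/5.
Since Firm A is indifferent in equilibrium, Firm A's expected payoff equals the payoff from either row against (1/5, 4/5). Using s1: 3(1/5) + 3(4/5) = 3.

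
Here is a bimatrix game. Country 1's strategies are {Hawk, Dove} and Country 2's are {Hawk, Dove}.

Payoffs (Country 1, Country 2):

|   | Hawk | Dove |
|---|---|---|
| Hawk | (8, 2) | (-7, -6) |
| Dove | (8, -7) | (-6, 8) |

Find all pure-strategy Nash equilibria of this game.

(Hawk, Hawk): Country 1 gets 8 ≥ 8 from Dove, and Country 2 gets 2 ≥ -6 from Dove — Nash equilibrium.
(Hawk, Dove): Country 1 prefers Dove (-6 > -7); Country 2 prefers Hawk (2 > -6) — not an equilibrium.
(Dove, Hawk): Country 2 prefers Dove (8 > -7) — not an equilibrium.
(Dove, Dove): Country 1 gets -6 ≥ -7 from Hawk, and Country 2 gets 8 ≥ -7 from Hawk — Nash equilibrium.

(Hawk, Hawk) and (Dove, Dove)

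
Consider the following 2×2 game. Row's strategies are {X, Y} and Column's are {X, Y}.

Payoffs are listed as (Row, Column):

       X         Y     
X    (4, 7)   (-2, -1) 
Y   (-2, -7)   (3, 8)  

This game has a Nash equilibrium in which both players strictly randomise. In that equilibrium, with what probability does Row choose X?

Let x be the probability that Row plays X. In a completely mixed equilibrium, Column must be indifferent between X and Y.
Column's expected payoff from X is 7x − 7(1−x); from Y it is −x + 8(1−x).
Setting these equal: 14x − 7 = −9x + 8, so x = 15/23.

15/23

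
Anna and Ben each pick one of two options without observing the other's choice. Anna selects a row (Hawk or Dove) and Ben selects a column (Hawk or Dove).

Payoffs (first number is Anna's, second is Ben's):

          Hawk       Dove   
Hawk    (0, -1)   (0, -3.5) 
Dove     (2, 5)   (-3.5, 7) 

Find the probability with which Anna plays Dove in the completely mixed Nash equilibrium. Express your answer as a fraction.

5/9

Let x be the probability that Anna plays Hawk. In a completely mixed equilibrium, Ben must be indifferent between Hawk and Dove.
Ben's expected payoff from Hawk is −x + 5(1−x); from Dove it is −3.5x + 7(1−x).
Setting these equal: −6x + 5 = −10.5x + 7, so x = 4/9.
Therefore Anna plays Dove with probability 1 − 4/9 = 5/9.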